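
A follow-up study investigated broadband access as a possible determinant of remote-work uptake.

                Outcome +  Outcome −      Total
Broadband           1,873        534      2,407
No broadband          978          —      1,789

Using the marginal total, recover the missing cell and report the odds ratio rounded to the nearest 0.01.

2.91

The missing cell is in the unexposed row: 1789 − 978 = 811.
So a = 1873, b = 534, c = 978, d = 811.
OR = (a·d)/(b·c) = (1873 × 811) / (534 × 978) = 1519003 / 522252 = 2.90856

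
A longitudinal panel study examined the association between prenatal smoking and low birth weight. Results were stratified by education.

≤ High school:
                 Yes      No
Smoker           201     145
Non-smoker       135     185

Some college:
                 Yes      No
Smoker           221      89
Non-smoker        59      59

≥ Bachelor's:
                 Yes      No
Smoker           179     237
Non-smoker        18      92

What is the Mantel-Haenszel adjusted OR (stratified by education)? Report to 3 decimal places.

2.363

OR_MH = Σ(aᵢdᵢ/nᵢ) / Σ(bᵢcᵢ/nᵢ), where nᵢ is the stratum total.
Stratum 1 (≤ High school): n = 666; a·d/n = 201·185/666 = 55.8333; b·c/n = 145·135/666 = 29.3919
Stratum 2 (Some college): n = 428; a·d/n = 221·59/428 = 30.4650; b·c/n = 89·59/428 = 12.2687
Stratum 3 (≥ Bachelor's): n = 526; a·d/n = 179·92/526 = 31.3080; b·c/n = 237·18/526 = 8.1103
OR_MH = (55.8333 + 30.4650 + 31.3080) / (29.3919 + 12.2687 + 8.1103) = 117.6063 / 49.7708 = 2.36295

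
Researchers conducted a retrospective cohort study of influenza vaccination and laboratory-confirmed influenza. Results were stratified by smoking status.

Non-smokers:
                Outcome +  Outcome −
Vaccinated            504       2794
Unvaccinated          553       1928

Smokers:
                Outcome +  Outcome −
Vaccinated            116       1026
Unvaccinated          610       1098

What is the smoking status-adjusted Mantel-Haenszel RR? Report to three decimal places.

RR_MH = Σ(aᵢ·n₀ᵢ/nᵢ) / Σ(cᵢ·n₁ᵢ/nᵢ), with n₁ᵢ = aᵢ+bᵢ (exposed), n₀ᵢ = cᵢ+dᵢ (unexposed), nᵢ = n₁ᵢ+n₀ᵢ.
Stratum 1 (Non-smokers): n₁ = 3298, n₀ = 2481, n = 5779; a·n₀/n = 504·2481/5779 = 216.3738; c·n₁/n = 553·3298/5779 = 315.5899
Stratum 2 (Smokers): n₁ = 1142, n₀ = 1708, n = 2850; a·n₀/n = 116·1708/2850 = 69.5186; c·n₁/n = 610·1142/2850 = 244.4281
RR_MH = (216.3738 + 69.5186) / (315.5899 + 244.4281) = 285.8924 / 560.0180 = 0.51051

0.511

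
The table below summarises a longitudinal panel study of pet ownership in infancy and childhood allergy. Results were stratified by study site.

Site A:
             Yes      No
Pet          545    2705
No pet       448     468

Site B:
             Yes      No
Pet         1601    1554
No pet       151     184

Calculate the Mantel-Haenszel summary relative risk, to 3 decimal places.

RR_MH = Σ(aᵢ·n₀ᵢ/nᵢ) / Σ(cᵢ·n₁ᵢ/nᵢ), with n₁ᵢ = aᵢ+bᵢ (exposed), n₀ᵢ = cᵢ+dᵢ (unexposed), nᵢ = n₁ᵢ+n₀ᵢ.
Stratum 1 (Site A): n₁ = 3250, n₀ = 916, n = 4166; a·n₀/n = 545·916/4166 = 119.8320; c·n₁/n = 448·3250/4166 = 349.4959
Stratum 2 (Site B): n₁ = 3155, n₀ = 335, n = 3490; a·n₀/n = 1601·335/3490 = 153.6777; c·n₁/n = 151·3155/3490 = 136.5057
RR_MH = (119.8320 + 153.6777) / (349.4959 + 136.5057) = 273.5096 / 486.0017 = 0.56278

0.563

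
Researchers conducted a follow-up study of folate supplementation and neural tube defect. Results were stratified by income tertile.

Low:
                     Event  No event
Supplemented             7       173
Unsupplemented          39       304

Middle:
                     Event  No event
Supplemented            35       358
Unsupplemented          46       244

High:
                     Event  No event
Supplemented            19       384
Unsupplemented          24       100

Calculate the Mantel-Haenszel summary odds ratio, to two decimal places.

OR_MH = Σ(aᵢdᵢ/nᵢ) / Σ(bᵢcᵢ/nᵢ), where nᵢ is the stratum total.
Stratum 1 (Low): n = 523; a·d/n = 7·304/523 = 4.0688; b·c/n = 173·39/523 = 12.9006
Stratum 2 (Middle): n = 683; a·d/n = 35·244/683 = 12.5037; b·c/n = 358·46/683 = 24.1113
Stratum 3 (High): n = 527; a·d/n = 19·100/527 = 3.6053; b·c/n = 384·24/527 = 17.4877
OR_MH = (4.0688 + 12.5037 + 3.6053) / (12.9006 + 24.1113 + 17.4877) = 20.1778 / 54.4995 = 0.37024

0.37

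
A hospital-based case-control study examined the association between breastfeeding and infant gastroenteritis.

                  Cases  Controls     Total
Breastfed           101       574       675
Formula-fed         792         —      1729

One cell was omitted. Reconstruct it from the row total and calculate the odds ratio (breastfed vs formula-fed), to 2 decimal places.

0.21

The missing cell is in the unexposed row: 1729 − 792 = 937.
So a = 101, b = 574, c = 792, d = 937.
OR = (a·d)/(b·c) = (101 × 937) / (574 × 792) = 94637 / 454608 = 0.20817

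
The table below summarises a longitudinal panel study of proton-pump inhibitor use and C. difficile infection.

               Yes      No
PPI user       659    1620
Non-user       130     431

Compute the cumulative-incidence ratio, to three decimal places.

1.248

Cells: a = 659, b = 1620, c = 130, d = 431.
Risk in exposed = 659/2279 = 0.28916; risk in unexposed = 130/561 = 0.23173.
RR = 0.28916 / 0.23173 = 1.24784
The risk among the exposed is 1.25 times that among the unexposed.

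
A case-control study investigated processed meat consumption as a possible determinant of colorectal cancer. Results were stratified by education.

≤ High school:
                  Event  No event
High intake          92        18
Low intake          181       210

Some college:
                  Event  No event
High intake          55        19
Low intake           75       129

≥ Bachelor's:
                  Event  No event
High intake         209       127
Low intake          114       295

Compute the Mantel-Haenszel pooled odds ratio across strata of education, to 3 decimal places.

4.727

OR_MH = Σ(aᵢdᵢ/nᵢ) / Σ(bᵢcᵢ/nᵢ), where nᵢ is the stratum total.
Stratum 1 (≤ High school): n = 501; a·d/n = 92·210/501 = 38.5629; b·c/n = 18·181/501 = 6.5030
Stratum 2 (Some college): n = 278; a·d/n = 55·129/278 = 25.5216; b·c/n = 19·75/278 = 5.1259
Stratum 3 (≥ Bachelor's): n = 745; a·d/n = 209·295/745 = 82.7584; b·c/n = 127·114/745 = 19.4336
OR_MH = (38.5629 + 25.5216 + 82.7584) / (6.5030 + 5.1259 + 19.4336) = 146.8428 / 31.0625 = 4.72734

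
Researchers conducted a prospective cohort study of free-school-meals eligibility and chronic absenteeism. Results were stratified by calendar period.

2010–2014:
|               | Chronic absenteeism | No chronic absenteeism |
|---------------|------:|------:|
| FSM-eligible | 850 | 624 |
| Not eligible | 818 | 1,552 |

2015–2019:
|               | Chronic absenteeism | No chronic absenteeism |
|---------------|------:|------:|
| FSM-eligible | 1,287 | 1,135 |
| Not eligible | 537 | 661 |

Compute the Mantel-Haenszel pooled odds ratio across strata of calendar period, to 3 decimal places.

OR_MH = Σ(aᵢdᵢ/nᵢ) / Σ(bᵢcᵢ/nᵢ), where nᵢ is the stratum total.
Stratum 1 (2010–2014): n = 3844; a·d/n = 850·1552/3844 = 343.1842; b·c/n = 624·818/3844 = 132.7867
Stratum 2 (2015–2019): n = 3620; a·d/n = 1287·661/3620 = 235.0019; b·c/n = 1135·537/3620 = 168.3688
OR_MH = (343.1842 + 235.0019) / (132.7867 + 168.3688) = 578.1861 / 301.1555 = 1.91989

1.920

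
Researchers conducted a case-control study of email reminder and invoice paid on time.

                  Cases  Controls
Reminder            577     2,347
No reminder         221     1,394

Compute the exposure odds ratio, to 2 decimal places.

Cells: a = 577, b = 2347, c = 221, d = 1394.
OR = (a·d)/(b·c) = (577 × 1394) / (2347 × 221) = 804338 / 518687 = 1.55072
The odds of invoice paid on time are about 1.55 times as high in the reminder group.

1.55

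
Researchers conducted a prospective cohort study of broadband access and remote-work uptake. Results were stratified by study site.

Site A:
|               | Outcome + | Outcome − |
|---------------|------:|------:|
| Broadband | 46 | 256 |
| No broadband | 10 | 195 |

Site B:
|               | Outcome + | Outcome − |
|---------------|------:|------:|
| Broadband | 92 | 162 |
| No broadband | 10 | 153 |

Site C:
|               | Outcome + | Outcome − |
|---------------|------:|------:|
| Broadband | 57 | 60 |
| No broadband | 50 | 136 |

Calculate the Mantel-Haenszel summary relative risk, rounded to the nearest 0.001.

RR_MH = Σ(aᵢ·n₀ᵢ/nᵢ) / Σ(cᵢ·n₁ᵢ/nᵢ), with n₁ᵢ = aᵢ+bᵢ (exposed), n₀ᵢ = cᵢ+dᵢ (unexposed), nᵢ = n₁ᵢ+n₀ᵢ.
Stratum 1 (Site A): n₁ = 302, n₀ = 205, n = 507; a·n₀/n = 46·205/507 = 18.5996; c·n₁/n = 10·302/507 = 5.9566
Stratum 2 (Site B): n₁ = 254, n₀ = 163, n = 417; a·n₀/n = 92·163/417 = 35.9616; c·n₁/n = 10·254/417 = 6.0911
Stratum 3 (Site C): n₁ = 117, n₀ = 186, n = 303; a·n₀/n = 57·186/303 = 34.9901; c·n₁/n = 50·117/303 = 19.3069
RR_MH = (18.5996 + 35.9616 + 34.9901) / (5.9566 + 6.0911 + 19.3069) = 89.5513 / 31.3547 = 2.85608

2.856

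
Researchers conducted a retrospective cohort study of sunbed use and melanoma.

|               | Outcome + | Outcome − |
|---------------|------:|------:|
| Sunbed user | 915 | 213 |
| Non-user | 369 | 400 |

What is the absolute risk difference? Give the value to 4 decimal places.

0.3313

Cells: a = 915, b = 213, c = 369, d = 400.
Risk in exposed = 915/1128 = 0.811170; risk in unexposed = 369/769 = 0.479844.
Risk difference = 0.811170 − 0.479844 = 0.331326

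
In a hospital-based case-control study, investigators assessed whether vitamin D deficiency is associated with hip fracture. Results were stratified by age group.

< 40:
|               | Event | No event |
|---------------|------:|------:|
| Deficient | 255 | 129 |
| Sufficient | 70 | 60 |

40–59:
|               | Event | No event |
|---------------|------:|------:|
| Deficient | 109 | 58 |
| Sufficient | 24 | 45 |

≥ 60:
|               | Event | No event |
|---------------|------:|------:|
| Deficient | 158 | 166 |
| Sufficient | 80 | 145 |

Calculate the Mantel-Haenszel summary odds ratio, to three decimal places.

OR_MH = Σ(aᵢdᵢ/nᵢ) / Σ(bᵢcᵢ/nᵢ), where nᵢ is the stratum total.
Stratum 1 (< 40): n = 514; a·d/n = 255·60/514 = 29.7665; b·c/n = 129·70/514 = 17.5681
Stratum 2 (40–59): n = 236; a·d/n = 109·45/236 = 20.7839; b·c/n = 58·24/236 = 5.8983
Stratum 3 (≥ 60): n = 549; a·d/n = 158·145/549 = 41.7304; b·c/n = 166·80/549 = 24.1894
OR_MH = (29.7665 + 20.7839 + 41.7304) / (17.5681 + 5.8983 + 24.1894) = 92.2809 / 47.6558 = 1.93640

1.936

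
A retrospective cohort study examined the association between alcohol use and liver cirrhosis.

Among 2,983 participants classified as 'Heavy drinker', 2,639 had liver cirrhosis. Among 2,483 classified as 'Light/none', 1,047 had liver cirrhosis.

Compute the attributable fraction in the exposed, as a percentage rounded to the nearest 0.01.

From the description: a = 2639, b = 344, c = 1047, d = 1436.
Risk in exposed = 2639/2983 = 0.88468; risk in unexposed = 1047/2483 = 0.42167.
RR = 0.88468/0.42167 = 2.09805
AR% = (RR − 1)/RR × 100 = (2.09805 − 1)/2.09805 × 100 = 52.3367%

52.34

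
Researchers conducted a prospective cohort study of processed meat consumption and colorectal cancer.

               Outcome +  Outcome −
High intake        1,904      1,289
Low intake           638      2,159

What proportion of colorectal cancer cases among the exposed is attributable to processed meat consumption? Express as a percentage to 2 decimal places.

61.75

Cells: a = 1904, b = 1289, c = 638, d = 2159.
Risk in exposed = 1904/3193 = 0.59630; risk in unexposed = 638/2797 = 0.22810.
RR = 0.59630/0.22810 = 2.61421
AR% = (RR − 1)/RR × 100 = (2.61421 − 1)/2.61421 × 100 = 61.7475%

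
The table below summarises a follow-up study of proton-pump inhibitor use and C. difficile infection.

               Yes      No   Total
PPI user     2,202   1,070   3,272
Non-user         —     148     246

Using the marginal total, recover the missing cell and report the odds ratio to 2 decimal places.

The missing cell is in the unexposed row: 246 − 148 = 98.
So a = 2202, b = 1070, c = 98, d = 148.
OR = (a·d)/(b·c) = (2202 × 148) / (1070 × 98) = 325896 / 104860 = 3.10792

3.11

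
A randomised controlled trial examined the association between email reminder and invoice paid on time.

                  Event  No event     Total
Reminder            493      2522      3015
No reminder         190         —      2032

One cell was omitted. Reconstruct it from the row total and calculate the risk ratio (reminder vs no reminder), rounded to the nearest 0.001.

1.749

The missing cell is in the unexposed row: 2032 − 190 = 1842.
So a = 493, b = 2522, c = 190, d = 1842.
RR = [a/(a+b)] / [c/(c+d)] = (493/3015) / (190/2032) = 0.16352/0.09350 = 1.74876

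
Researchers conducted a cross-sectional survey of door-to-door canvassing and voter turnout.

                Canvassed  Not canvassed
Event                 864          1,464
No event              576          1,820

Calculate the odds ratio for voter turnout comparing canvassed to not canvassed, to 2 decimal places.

Reading the table with exposure as columns: a = 864 (Canvassed, case), b = 576 (Canvassed, non-case), c = 1464 (Not canvassed, case), d = 1820.
OR = (a·d)/(b·c) = (864 × 1820) / (576 × 1464) = 1572480 / 843264 = 1.86475
The odds of voter turnout are about 1.86 times as high in the canvassed group.

1.86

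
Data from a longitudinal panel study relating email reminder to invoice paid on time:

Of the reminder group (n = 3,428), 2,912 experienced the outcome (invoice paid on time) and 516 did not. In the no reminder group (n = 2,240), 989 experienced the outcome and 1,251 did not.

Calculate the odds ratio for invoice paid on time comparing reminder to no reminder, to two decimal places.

From the description: a = 2912, b = 516, c = 989, d = 1251.
OR = (a·d)/(b·c) = (2912 × 1251) / (516 × 989) = 3642912 / 510324 = 7.13843
The odds of invoice paid on time are about 7.14 times as high in the reminder group.

7.14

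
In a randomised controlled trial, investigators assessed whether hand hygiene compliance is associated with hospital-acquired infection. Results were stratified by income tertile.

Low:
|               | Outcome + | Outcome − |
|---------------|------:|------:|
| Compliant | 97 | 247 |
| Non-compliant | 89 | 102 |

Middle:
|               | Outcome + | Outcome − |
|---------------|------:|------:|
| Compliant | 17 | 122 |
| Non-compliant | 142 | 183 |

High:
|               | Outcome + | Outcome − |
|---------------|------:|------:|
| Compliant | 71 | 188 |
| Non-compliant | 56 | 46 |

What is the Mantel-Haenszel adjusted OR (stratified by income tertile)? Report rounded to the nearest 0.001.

0.318

OR_MH = Σ(aᵢdᵢ/nᵢ) / Σ(bᵢcᵢ/nᵢ), where nᵢ is the stratum total.
Stratum 1 (Low): n = 535; a·d/n = 97·102/535 = 18.4935; b·c/n = 247·89/535 = 41.0897
Stratum 2 (Middle): n = 464; a·d/n = 17·183/464 = 6.7047; b·c/n = 122·142/464 = 37.3362
Stratum 3 (High): n = 361; a·d/n = 71·46/361 = 9.0471; b·c/n = 188·56/361 = 29.1634
OR_MH = (18.4935 + 6.7047 + 9.0471) / (41.0897 + 37.3362 + 29.1634) = 34.2453 / 107.5894 = 0.31830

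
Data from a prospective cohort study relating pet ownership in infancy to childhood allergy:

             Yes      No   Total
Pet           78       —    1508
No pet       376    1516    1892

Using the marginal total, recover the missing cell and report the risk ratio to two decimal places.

The missing cell is in the exposed row: 1508 − 78 = 1430.
So a = 78, b = 1430, c = 376, d = 1516.
RR = [a/(a+b)] / [c/(c+d)] = (78/1508) / (376/1892) = 0.05172/0.19873 = 0.26027

0.26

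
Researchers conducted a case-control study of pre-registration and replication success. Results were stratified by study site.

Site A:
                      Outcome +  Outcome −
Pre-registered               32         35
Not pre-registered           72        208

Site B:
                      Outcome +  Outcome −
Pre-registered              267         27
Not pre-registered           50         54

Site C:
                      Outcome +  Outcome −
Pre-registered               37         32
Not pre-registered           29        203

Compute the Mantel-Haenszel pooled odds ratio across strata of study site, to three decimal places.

5.850

OR_MH = Σ(aᵢdᵢ/nᵢ) / Σ(bᵢcᵢ/nᵢ), where nᵢ is the stratum total.
Stratum 1 (Site A): n = 347; a·d/n = 32·208/347 = 19.1816; b·c/n = 35·72/347 = 7.2622
Stratum 2 (Site B): n = 398; a·d/n = 267·54/398 = 36.2261; b·c/n = 27·50/398 = 3.3920
Stratum 3 (Site C): n = 301; a·d/n = 37·203/301 = 24.9535; b·c/n = 32·29/301 = 3.0831
OR_MH = (19.1816 + 36.2261 + 24.9535) / (7.2622 + 3.3920 + 3.0831) = 80.3612 / 13.7373 = 5.84987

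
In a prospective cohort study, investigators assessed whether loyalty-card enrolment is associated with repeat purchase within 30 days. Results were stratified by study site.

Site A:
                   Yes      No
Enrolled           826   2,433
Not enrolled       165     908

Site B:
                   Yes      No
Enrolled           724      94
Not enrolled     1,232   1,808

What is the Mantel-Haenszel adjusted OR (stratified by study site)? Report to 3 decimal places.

4.177

OR_MH = Σ(aᵢdᵢ/nᵢ) / Σ(bᵢcᵢ/nᵢ), where nᵢ is the stratum total.
Stratum 1 (Site A): n = 4332; a·d/n = 826·908/4332 = 173.1320; b·c/n = 2433·165/4332 = 92.6697
Stratum 2 (Site B): n = 3858; a·d/n = 724·1808/3858 = 339.2929; b·c/n = 94·1232/3858 = 30.0176
OR_MH = (173.1320 + 339.2929) / (92.6697 + 30.0176) = 512.4249 / 122.6873 = 4.17667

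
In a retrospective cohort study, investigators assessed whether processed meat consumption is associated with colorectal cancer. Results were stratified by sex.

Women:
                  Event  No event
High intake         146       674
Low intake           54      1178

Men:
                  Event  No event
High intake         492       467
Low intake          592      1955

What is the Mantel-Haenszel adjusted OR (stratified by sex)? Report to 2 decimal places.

OR_MH = Σ(aᵢdᵢ/nᵢ) / Σ(bᵢcᵢ/nᵢ), where nᵢ is the stratum total.
Stratum 1 (Women): n = 2052; a·d/n = 146·1178/2052 = 83.8148; b·c/n = 674·54/2052 = 17.7368
Stratum 2 (Men): n = 3506; a·d/n = 492·1955/3506 = 274.3468; b·c/n = 467·592/3506 = 78.8545
OR_MH = (83.8148 + 274.3468) / (17.7368 + 78.8545) = 358.1616 / 96.5914 = 3.70801

3.71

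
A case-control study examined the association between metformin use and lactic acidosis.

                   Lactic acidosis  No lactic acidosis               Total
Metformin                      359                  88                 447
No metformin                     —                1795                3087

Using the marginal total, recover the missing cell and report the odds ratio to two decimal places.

5.67

The missing cell is in the unexposed row: 3087 − 1795 = 1292.
So a = 359, b = 88, c = 1292, d = 1795.
OR = (a·d)/(b·c) = (359 × 1795) / (88 × 1292) = 644405 / 113696 = 5.66779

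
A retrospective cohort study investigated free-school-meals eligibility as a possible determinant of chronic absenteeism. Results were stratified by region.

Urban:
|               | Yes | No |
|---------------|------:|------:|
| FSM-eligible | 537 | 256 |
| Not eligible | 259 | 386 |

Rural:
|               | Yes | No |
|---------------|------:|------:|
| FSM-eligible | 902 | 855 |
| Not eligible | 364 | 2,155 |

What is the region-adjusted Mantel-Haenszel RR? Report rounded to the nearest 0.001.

RR_MH = Σ(aᵢ·n₀ᵢ/nᵢ) / Σ(cᵢ·n₁ᵢ/nᵢ), with n₁ᵢ = aᵢ+bᵢ (exposed), n₀ᵢ = cᵢ+dᵢ (unexposed), nᵢ = n₁ᵢ+n₀ᵢ.
Stratum 1 (Urban): n₁ = 793, n₀ = 645, n = 1438; a·n₀/n = 537·645/1438 = 240.8658; c·n₁/n = 259·793/1438 = 142.8282
Stratum 2 (Rural): n₁ = 1757, n₀ = 2519, n = 4276; a·n₀/n = 902·2519/4276 = 531.3700; c·n₁/n = 364·1757/4276 = 149.5669
RR_MH = (240.8658 + 531.3700) / (142.8282 + 149.5669) = 772.2358 / 292.3951 = 2.64107

2.641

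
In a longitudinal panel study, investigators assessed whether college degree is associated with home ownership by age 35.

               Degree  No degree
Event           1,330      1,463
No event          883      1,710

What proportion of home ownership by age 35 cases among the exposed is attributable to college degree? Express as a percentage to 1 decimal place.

23.3

Reading the table with exposure as columns: a = 1330 (Degree, case), b = 883 (Degree, non-case), c = 1463 (No degree, case), d = 1710.
Risk in exposed = 1330/2213 = 0.60099; risk in unexposed = 1463/3173 = 0.46108.
RR = 0.60099/0.46108 = 1.30345
AR% = (RR − 1)/RR × 100 = (1.30345 − 1)/1.30345 × 100 = 23.2808%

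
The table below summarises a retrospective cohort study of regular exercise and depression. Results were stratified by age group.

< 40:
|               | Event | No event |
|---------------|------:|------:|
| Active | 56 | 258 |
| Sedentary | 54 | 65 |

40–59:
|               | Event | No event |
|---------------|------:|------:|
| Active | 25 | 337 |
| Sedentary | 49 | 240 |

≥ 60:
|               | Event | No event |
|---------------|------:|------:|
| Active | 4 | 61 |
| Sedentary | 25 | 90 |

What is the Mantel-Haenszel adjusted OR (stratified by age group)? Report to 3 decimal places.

0.297

OR_MH = Σ(aᵢdᵢ/nᵢ) / Σ(bᵢcᵢ/nᵢ), where nᵢ is the stratum total.
Stratum 1 (< 40): n = 433; a·d/n = 56·65/433 = 8.4065; b·c/n = 258·54/433 = 32.1755
Stratum 2 (40–59): n = 651; a·d/n = 25·240/651 = 9.2166; b·c/n = 337·49/651 = 25.3656
Stratum 3 (≥ 60): n = 180; a·d/n = 4·90/180 = 2.0000; b·c/n = 61·25/180 = 8.4722
OR_MH = (8.4065 + 9.2166 + 2.0000) / (32.1755 + 25.3656 + 8.4722) = 19.6231 / 66.0133 = 0.29726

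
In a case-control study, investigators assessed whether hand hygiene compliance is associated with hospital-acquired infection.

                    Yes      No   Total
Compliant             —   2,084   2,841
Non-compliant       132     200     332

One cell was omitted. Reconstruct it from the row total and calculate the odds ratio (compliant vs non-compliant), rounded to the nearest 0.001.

0.550

The missing cell is in the exposed row: 2841 − 2084 = 757.
So a = 757, b = 2084, c = 132, d = 200.
OR = (a·d)/(b·c) = (757 × 200) / (2084 × 132) = 151400 / 275088 = 0.55037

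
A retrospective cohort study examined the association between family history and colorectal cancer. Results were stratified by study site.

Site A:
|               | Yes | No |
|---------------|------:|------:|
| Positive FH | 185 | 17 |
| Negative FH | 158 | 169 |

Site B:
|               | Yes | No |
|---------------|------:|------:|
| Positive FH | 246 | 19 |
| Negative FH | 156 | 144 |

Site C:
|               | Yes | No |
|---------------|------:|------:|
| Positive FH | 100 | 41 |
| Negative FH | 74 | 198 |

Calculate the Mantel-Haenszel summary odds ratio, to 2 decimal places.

OR_MH = Σ(aᵢdᵢ/nᵢ) / Σ(bᵢcᵢ/nᵢ), where nᵢ is the stratum total.
Stratum 1 (Site A): n = 529; a·d/n = 185·169/529 = 59.1021; b·c/n = 17·158/529 = 5.0775
Stratum 2 (Site B): n = 565; a·d/n = 246·144/565 = 62.6973; b·c/n = 19·156/565 = 5.2460
Stratum 3 (Site C): n = 413; a·d/n = 100·198/413 = 47.9419; b·c/n = 41·74/413 = 7.3462
OR_MH = (59.1021 + 62.6973 + 47.9419) / (5.0775 + 5.2460 + 7.3462) = 169.7413 / 17.6698 = 9.60631

9.61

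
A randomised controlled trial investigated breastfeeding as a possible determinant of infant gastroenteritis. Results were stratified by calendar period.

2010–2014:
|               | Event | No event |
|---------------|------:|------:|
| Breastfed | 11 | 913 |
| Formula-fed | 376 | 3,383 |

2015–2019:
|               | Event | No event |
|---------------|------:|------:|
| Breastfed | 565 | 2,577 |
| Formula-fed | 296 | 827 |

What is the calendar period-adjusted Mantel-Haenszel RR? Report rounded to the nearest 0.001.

RR_MH = Σ(aᵢ·n₀ᵢ/nᵢ) / Σ(cᵢ·n₁ᵢ/nᵢ), with n₁ᵢ = aᵢ+bᵢ (exposed), n₀ᵢ = cᵢ+dᵢ (unexposed), nᵢ = n₁ᵢ+n₀ᵢ.
Stratum 1 (2010–2014): n₁ = 924, n₀ = 3759, n = 4683; a·n₀/n = 11·3759/4683 = 8.8296; c·n₁/n = 376·924/4683 = 74.1883
Stratum 2 (2015–2019): n₁ = 3142, n₀ = 1123, n = 4265; a·n₀/n = 565·1123/4265 = 148.7679; c·n₁/n = 296·3142/4265 = 218.0614
RR_MH = (8.8296 + 148.7679) / (74.1883 + 218.0614) = 157.5975 / 292.2498 = 0.53926

0.539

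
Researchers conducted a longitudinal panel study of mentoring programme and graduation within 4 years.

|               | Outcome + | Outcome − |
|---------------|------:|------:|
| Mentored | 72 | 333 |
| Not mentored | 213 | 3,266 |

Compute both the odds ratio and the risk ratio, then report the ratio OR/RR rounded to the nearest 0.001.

1.142

Cells: a = 72, b = 333, c = 213, d = 3266.
OR = (72·3266)/(333·213) = 235152/70929 = 3.31532
Risk in exposed = 72/405 = 0.17778; risk in unexposed = 213/3479 = 0.06122; RR = 2.90370
OR/RR = 3.31532 / 2.90370 = 1.14175
The outcome is not rare, so the OR lies further from 1 than the RR.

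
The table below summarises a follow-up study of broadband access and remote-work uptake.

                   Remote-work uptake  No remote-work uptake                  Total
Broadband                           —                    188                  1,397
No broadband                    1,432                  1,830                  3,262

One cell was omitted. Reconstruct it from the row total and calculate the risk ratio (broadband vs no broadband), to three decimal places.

The missing cell is in the exposed row: 1397 − 188 = 1209.
So a = 1209, b = 188, c = 1432, d = 1830.
RR = [a/(a+b)] / [c/(c+d)] = (1209/1397) / (1432/3262) = 0.86543/0.43899 = 1.97138

1.971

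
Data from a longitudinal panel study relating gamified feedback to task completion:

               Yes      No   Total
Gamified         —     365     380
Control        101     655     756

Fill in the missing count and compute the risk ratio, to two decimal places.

0.30

The missing cell is in the exposed row: 380 − 365 = 15.
So a = 15, b = 365, c = 101, d = 655.
RR = [a/(a+b)] / [c/(c+d)] = (15/380) / (101/756) = 0.03947/0.13360 = 0.29547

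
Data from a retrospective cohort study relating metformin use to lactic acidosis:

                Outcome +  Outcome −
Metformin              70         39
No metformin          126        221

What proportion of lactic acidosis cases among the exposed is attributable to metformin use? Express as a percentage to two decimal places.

43.46

Cells: a = 70, b = 39, c = 126, d = 221.
Risk in exposed = 70/109 = 0.64220; risk in unexposed = 126/347 = 0.36311.
RR = 0.64220/0.36311 = 1.76860
AR% = (RR − 1)/RR × 100 = (1.76860 − 1)/1.76860 × 100 = 43.4582%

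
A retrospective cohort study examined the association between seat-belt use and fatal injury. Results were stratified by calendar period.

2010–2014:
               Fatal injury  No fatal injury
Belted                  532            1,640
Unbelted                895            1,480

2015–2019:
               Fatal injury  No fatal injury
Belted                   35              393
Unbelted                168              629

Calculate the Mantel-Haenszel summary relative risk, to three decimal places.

0.618

RR_MH = Σ(aᵢ·n₀ᵢ/nᵢ) / Σ(cᵢ·n₁ᵢ/nᵢ), with n₁ᵢ = aᵢ+bᵢ (exposed), n₀ᵢ = cᵢ+dᵢ (unexposed), nᵢ = n₁ᵢ+n₀ᵢ.
Stratum 1 (2010–2014): n₁ = 2172, n₀ = 2375, n = 4547; a·n₀/n = 532·2375/4547 = 277.8755; c·n₁/n = 895·2172/4547 = 427.5214
Stratum 2 (2015–2019): n₁ = 428, n₀ = 797, n = 1225; a·n₀/n = 35·797/1225 = 22.7714; c·n₁/n = 168·428/1225 = 58.6971
RR_MH = (277.8755 + 22.7714) / (427.5214 + 58.6971) = 300.6470 / 486.2186 = 0.61834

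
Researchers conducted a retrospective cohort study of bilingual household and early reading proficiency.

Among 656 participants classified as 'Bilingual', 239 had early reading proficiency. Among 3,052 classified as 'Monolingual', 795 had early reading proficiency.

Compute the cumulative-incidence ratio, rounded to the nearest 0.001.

From the description: a = 239, b = 417, c = 795, d = 2257.
Risk in exposed = 239/656 = 0.36433; risk in unexposed = 795/3052 = 0.26048.
RR = 0.36433 / 0.26048 = 1.39866
The risk among the exposed is 1.40 times that among the unexposed.

1.399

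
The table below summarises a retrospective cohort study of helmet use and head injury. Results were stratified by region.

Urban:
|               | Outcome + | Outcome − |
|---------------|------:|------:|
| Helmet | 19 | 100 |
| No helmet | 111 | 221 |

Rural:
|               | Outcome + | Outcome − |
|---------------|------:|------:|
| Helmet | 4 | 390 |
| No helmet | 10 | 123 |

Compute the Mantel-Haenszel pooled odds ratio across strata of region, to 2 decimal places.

0.32

OR_MH = Σ(aᵢdᵢ/nᵢ) / Σ(bᵢcᵢ/nᵢ), where nᵢ is the stratum total.
Stratum 1 (Urban): n = 451; a·d/n = 19·221/451 = 9.3104; b·c/n = 100·111/451 = 24.6120
Stratum 2 (Rural): n = 527; a·d/n = 4·123/527 = 0.9336; b·c/n = 390·10/527 = 7.4004
OR_MH = (9.3104 + 0.9336) / (24.6120 + 7.4004) = 10.2440 / 32.0124 = 0.32000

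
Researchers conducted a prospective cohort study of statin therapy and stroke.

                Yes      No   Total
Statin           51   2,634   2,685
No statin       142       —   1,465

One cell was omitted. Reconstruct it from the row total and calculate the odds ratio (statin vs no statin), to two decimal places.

The missing cell is in the unexposed row: 1465 − 142 = 1323.
So a = 51, b = 2634, c = 142, d = 1323.
OR = (a·d)/(b·c) = (51 × 1323) / (2634 × 142) = 67473 / 374028 = 0.18040

0.18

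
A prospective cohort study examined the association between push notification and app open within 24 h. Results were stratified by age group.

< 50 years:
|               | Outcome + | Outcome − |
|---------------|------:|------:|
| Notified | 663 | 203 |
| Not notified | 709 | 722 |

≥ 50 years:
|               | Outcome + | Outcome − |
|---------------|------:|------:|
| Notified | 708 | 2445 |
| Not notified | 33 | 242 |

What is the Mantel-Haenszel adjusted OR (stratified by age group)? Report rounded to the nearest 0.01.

3.00

OR_MH = Σ(aᵢdᵢ/nᵢ) / Σ(bᵢcᵢ/nᵢ), where nᵢ is the stratum total.
Stratum 1 (< 50 years): n = 2297; a·d/n = 663·722/2297 = 208.3962; b·c/n = 203·709/2297 = 62.6587
Stratum 2 (≥ 50 years): n = 3428; a·d/n = 708·242/3428 = 49.9813; b·c/n = 2445·33/3428 = 23.5370
OR_MH = (208.3962 + 49.9813) / (62.6587 + 23.5370) = 258.3775 / 86.1957 = 2.99757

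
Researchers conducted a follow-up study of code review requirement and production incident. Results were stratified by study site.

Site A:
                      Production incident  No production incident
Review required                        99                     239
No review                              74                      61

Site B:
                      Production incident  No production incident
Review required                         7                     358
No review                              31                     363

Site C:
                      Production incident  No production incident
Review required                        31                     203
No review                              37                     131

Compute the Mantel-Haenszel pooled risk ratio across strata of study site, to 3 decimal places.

RR_MH = Σ(aᵢ·n₀ᵢ/nᵢ) / Σ(cᵢ·n₁ᵢ/nᵢ), with n₁ᵢ = aᵢ+bᵢ (exposed), n₀ᵢ = cᵢ+dᵢ (unexposed), nᵢ = n₁ᵢ+n₀ᵢ.
Stratum 1 (Site A): n₁ = 338, n₀ = 135, n = 473; a·n₀/n = 99·135/473 = 28.2558; c·n₁/n = 74·338/473 = 52.8795
Stratum 2 (Site B): n₁ = 365, n₀ = 394, n = 759; a·n₀/n = 7·394/759 = 3.6337; c·n₁/n = 31·365/759 = 14.9078
Stratum 3 (Site C): n₁ = 234, n₀ = 168, n = 402; a·n₀/n = 31·168/402 = 12.9552; c·n₁/n = 37·234/402 = 21.5373
RR_MH = (28.2558 + 3.6337 + 12.9552) / (52.8795 + 14.9078 + 21.5373) = 44.8448 / 89.3246 = 0.50204

0.502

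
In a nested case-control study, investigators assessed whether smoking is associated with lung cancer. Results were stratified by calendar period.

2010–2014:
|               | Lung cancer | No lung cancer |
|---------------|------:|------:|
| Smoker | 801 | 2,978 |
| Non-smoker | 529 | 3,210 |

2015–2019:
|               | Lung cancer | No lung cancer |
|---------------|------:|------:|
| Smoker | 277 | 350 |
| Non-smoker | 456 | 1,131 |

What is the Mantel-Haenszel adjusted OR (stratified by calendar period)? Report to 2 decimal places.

1.72

OR_MH = Σ(aᵢdᵢ/nᵢ) / Σ(bᵢcᵢ/nᵢ), where nᵢ is the stratum total.
Stratum 1 (2010–2014): n = 7518; a·d/n = 801·3210/7518 = 342.0072; b·c/n = 2978·529/7518 = 209.5454
Stratum 2 (2015–2019): n = 2214; a·d/n = 277·1131/2214 = 141.5027; b·c/n = 350·456/2214 = 72.0867
OR_MH = (342.0072 + 141.5027) / (209.5454 + 72.0867) = 483.5099 / 281.6321 = 1.71681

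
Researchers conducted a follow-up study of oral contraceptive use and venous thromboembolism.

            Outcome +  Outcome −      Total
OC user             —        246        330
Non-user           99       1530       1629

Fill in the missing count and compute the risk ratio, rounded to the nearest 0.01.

The missing cell is in the exposed row: 330 − 246 = 84.
So a = 84, b = 246, c = 99, d = 1530.
RR = [a/(a+b)] / [c/(c+d)] = (84/330) / (99/1629) = 0.25455/0.06077 = 4.18843

4.19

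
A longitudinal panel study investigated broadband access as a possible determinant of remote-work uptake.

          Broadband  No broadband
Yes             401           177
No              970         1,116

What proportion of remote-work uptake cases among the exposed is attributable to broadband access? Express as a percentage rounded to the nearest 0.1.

Reading the table with exposure as columns: a = 401 (Broadband, case), b = 970 (Broadband, non-case), c = 177 (No broadband, case), d = 1116.
Risk in exposed = 401/1371 = 0.29249; risk in unexposed = 177/1293 = 0.13689.
RR = 0.29249/0.13689 = 2.13664
AR% = (RR − 1)/RR × 100 = (2.13664 − 1)/2.13664 × 100 = 53.1976%

53.2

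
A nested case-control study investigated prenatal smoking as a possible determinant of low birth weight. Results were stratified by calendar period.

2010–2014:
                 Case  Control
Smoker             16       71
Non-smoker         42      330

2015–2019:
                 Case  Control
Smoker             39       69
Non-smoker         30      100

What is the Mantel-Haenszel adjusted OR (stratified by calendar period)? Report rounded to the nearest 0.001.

1.836

OR_MH = Σ(aᵢdᵢ/nᵢ) / Σ(bᵢcᵢ/nᵢ), where nᵢ is the stratum total.
Stratum 1 (2010–2014): n = 459; a·d/n = 16·330/459 = 11.5033; b·c/n = 71·42/459 = 6.4967
Stratum 2 (2015–2019): n = 238; a·d/n = 39·100/238 = 16.3866; b·c/n = 69·30/238 = 8.6975
OR_MH = (11.5033 + 16.3866) / (6.4967 + 8.6975) = 27.8898 / 15.1942 = 1.83556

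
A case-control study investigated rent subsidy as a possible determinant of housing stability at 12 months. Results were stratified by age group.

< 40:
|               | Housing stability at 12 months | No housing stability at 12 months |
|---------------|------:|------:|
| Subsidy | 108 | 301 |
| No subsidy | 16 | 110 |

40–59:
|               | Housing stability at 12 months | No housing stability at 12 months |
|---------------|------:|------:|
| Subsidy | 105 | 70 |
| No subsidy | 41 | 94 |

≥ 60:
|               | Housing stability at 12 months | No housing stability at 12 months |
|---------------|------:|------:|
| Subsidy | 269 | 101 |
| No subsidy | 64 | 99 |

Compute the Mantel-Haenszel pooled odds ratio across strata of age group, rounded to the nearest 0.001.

3.423

OR_MH = Σ(aᵢdᵢ/nᵢ) / Σ(bᵢcᵢ/nᵢ), where nᵢ is the stratum total.
Stratum 1 (< 40): n = 535; a·d/n = 108·110/535 = 22.2056; b·c/n = 301·16/535 = 9.0019
Stratum 2 (40–59): n = 310; a·d/n = 105·94/310 = 31.8387; b·c/n = 70·41/310 = 9.2581
Stratum 3 (≥ 60): n = 533; a·d/n = 269·99/533 = 49.9644; b·c/n = 101·64/533 = 12.1276
OR_MH = (22.2056 + 31.8387 + 49.9644) / (9.0019 + 9.2581 + 12.1276) = 104.0087 / 30.3875 = 3.42274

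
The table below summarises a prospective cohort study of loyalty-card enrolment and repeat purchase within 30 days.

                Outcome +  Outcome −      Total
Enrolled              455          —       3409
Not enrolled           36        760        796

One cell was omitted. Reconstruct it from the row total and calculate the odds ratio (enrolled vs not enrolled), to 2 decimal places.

3.25

The missing cell is in the exposed row: 3409 − 455 = 2954.
So a = 455, b = 2954, c = 36, d = 760.
OR = (a·d)/(b·c) = (455 × 760) / (2954 × 36) = 345800 / 106344 = 3.25171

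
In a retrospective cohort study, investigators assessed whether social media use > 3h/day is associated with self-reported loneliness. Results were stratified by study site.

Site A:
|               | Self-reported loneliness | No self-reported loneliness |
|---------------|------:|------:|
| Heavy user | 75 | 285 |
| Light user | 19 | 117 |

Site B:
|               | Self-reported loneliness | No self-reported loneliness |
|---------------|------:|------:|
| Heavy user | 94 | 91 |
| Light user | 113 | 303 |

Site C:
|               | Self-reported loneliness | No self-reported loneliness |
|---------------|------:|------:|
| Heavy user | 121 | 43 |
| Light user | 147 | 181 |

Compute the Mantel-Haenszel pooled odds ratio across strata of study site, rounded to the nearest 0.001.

2.681

OR_MH = Σ(aᵢdᵢ/nᵢ) / Σ(bᵢcᵢ/nᵢ), where nᵢ is the stratum total.
Stratum 1 (Site A): n = 496; a·d/n = 75·117/496 = 17.6915; b·c/n = 285·19/496 = 10.9173
Stratum 2 (Site B): n = 601; a·d/n = 94·303/601 = 47.3910; b·c/n = 91·113/601 = 17.1098
Stratum 3 (Site C): n = 492; a·d/n = 121·181/492 = 44.5142; b·c/n = 43·147/492 = 12.8476
OR_MH = (17.6915 + 47.3910 + 44.5142) / (10.9173 + 17.1098 + 12.8476) = 109.5968 / 40.8747 = 2.68129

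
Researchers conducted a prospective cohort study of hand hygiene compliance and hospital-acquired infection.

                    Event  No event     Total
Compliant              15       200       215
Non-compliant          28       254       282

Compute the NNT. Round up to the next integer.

34

Risk in treated group = 15/215 = 0.06977; risk in control = 28/282 = 0.09929.
Absolute risk reduction = 0.09929 − 0.06977 = 0.02952
NNT = 1 / ARR = 1 / 0.02952 = 33.872 → round up → 34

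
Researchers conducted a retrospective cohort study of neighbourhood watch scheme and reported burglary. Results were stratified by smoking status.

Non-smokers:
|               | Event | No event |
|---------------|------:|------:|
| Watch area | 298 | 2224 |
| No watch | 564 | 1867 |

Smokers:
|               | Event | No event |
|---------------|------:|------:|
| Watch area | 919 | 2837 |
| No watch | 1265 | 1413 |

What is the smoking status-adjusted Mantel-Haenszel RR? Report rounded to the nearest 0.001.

RR_MH = Σ(aᵢ·n₀ᵢ/nᵢ) / Σ(cᵢ·n₁ᵢ/nᵢ), with n₁ᵢ = aᵢ+bᵢ (exposed), n₀ᵢ = cᵢ+dᵢ (unexposed), nᵢ = n₁ᵢ+n₀ᵢ.
Stratum 1 (Non-smokers): n₁ = 2522, n₀ = 2431, n = 4953; a·n₀/n = 298·2431/4953 = 146.2625; c·n₁/n = 564·2522/4953 = 287.1811
Stratum 2 (Smokers): n₁ = 3756, n₀ = 2678, n = 6434; a·n₀/n = 919·2678/6434 = 382.5120; c·n₁/n = 1265·3756/6434 = 738.4737
RR_MH = (146.2625 + 382.5120) / (287.1811 + 738.4737) = 528.7744 / 1025.6548 = 0.51555

0.516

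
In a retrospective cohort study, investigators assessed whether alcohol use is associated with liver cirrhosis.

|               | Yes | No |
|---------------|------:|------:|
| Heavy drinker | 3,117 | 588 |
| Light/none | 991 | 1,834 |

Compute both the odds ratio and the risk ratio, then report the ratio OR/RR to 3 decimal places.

4.091

Cells: a = 3117, b = 588, c = 991, d = 1834.
OR = (3117·1834)/(588·991) = 5716578/582708 = 9.81036
Risk in exposed = 3117/3705 = 0.84130; risk in unexposed = 991/2825 = 0.35080; RR = 2.39824
OR/RR = 9.81036 / 2.39824 = 4.09064
The outcome is not rare, so the OR lies further from 1 than the RR.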